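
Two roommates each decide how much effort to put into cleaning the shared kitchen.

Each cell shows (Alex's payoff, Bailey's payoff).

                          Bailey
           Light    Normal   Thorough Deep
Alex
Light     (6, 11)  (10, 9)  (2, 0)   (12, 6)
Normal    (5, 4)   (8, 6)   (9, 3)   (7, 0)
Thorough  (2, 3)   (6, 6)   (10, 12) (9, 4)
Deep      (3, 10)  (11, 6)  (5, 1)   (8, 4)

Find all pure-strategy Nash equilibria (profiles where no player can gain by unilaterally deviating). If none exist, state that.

(Light, Light) and (Thorough, Thorough)

Alex against Light: payoffs 6, 5, 2, 3 → best response Light.
Alex against Normal: payoffs 10, 8, 6, 11 → best response Deep.
Alex against Thorough: payoffs 2, 9, 10, 5 → best response Thorough.
Alex against Deep: payoffs 12, 7, 9, 8 → best response Light.
Bailey against Light: payoffs 11, 9, 0, 6 → best response Light.
Bailey against Normal: payoffs 4, 6, 3, 0 → best response Normal.
Bailey against Thorough: payoffs 3, 6, 12, 4 → best response Thorough.
Bailey against Deep: payoffs 10, 6, 1, 4 → best response Light.
Mutual best responses: (Light, Light); (Thorough, Thorough).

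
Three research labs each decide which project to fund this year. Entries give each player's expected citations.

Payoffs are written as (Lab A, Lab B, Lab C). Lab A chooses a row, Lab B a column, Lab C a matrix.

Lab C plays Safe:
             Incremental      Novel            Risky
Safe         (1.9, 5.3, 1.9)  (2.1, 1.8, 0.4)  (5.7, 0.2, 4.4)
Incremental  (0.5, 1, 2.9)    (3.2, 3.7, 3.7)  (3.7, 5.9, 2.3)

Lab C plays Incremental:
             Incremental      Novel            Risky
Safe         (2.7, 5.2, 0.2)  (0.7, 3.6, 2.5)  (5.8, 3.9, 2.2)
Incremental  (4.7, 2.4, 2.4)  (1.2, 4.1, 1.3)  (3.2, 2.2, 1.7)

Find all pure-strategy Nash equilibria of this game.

Lab A against (Incremental, Safe): payoffs 1.9, 0.5 → best response Safe.
Lab A against (Incremental, Incremental): payoffs 2.7, 4.7 → best response Incremental.
Lab A against (Novel, Safe): payoffs 2.1, 3.2 → best response Incremental.
Lab A against (Novel, Incremental): payoffs 0.7, 1.2 → best response Incremental.
Lab A against (Risky, Safe): payoffs 5.7, 3.7 → best response Safe.
Lab A against (Risky, Incremental): payoffs 5.8, 3.2 → best response Safe.
Lab B against (Safe, Safe): payoffs 5.3, 1.8, 0.2 → best response Incremental.
Lab B against (Safe, Incremental): payoffs 5.2, 3.6, 3.9 → best response Incremental.
Lab B against (Incremental, Safe): payoffs 1, 3.7, 5.9 → best response Risky.
Lab B against (Incremental, Incremental): payoffs 2.4, 4.1, 2.2 → best response Novel.
Lab C against (Safe, Incremental): payoffs 1.9, 0.2 → best response Safe.
Lab C against (Safe, Novel): payoffs 0.4, 2.5 → best response Incremental.
Lab C against (Safe, Risky): payoffs 4.4, 2.2 → best response Safe.
Lab C against (Incremental, Incremental): payoffs 2.9, 2.4 → best response Safe.
Lab C against (Incremental, Novel): payoffs 3.7, 1.3 → best response Safe.
Lab C against (Incremental, Risky): payoffs 2.3, 1.7 → best response Safe.
Mutual best responses: (Safe, Incremental, Safe).

Pure NE: (Safe, Incremental, Safe)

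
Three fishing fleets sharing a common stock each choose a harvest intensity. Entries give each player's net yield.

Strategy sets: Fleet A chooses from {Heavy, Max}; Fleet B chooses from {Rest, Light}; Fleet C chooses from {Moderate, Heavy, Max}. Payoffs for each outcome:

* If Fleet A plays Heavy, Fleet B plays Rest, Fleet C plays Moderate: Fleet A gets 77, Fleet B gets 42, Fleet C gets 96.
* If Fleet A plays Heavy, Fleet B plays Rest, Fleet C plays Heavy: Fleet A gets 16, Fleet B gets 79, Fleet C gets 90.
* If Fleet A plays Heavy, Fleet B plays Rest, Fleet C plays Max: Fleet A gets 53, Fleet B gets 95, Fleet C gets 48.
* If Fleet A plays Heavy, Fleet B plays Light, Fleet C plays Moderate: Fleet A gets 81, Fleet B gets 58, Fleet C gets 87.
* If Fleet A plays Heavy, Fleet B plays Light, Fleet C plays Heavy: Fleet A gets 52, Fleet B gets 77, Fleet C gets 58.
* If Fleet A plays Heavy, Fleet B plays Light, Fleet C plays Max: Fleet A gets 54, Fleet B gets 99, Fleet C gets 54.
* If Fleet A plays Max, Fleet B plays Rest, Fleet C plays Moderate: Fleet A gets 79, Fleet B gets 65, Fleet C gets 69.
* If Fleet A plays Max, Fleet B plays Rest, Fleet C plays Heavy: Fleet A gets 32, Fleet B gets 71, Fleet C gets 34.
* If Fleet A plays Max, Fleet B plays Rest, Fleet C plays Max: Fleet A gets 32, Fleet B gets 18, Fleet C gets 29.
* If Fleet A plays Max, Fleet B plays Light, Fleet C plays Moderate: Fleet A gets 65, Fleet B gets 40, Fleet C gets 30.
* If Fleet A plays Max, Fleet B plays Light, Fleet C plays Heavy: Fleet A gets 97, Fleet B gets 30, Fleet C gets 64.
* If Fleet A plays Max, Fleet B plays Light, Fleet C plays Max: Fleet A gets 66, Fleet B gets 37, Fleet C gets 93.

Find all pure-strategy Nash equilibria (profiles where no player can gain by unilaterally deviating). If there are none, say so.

(Heavy, Light, Moderate); (Max, Rest, Moderate); (Max, Light, Max)

Mark each player's best response to every combination of opponents' strategies; a profile where every player is best-responding is a pure Nash equilibrium.
Fleet A against (Rest, Moderate): payoffs 77, 79 → best response Max.
Fleet A against (Rest, Heavy): payoffs 16, 32 → best response Max.
Fleet A against (Rest, Max): payoffs 53, 32 → best response Heavy.
Fleet A against (Light, Moderate): payoffs 81, 65 → best response Heavy.
Fleet A against (Light, Heavy): payoffs 52, 97 → best response Max.
Fleet A against (Light, Max): payoffs 54, 66 → best response Max.
Fleet B against (Heavy, Moderate): payoffs 42, 58 → best response Light.
Fleet B against (Heavy, Heavy): payoffs 79, 77 → best response Rest.
Fleet B against (Heavy, Max): payoffs 95, 99 → best response Light.
Fleet B against (Max, Moderate): payoffs 65, 40 → best response Rest.
Fleet B against (Max, Heavy): payoffs 71, 30 → best response Rest.
Fleet B against (Max, Max): payoffs 18, 37 → best response Light.
Fleet C against (Heavy, Rest): payoffs 96, 90, 48 → best response Moderate.
Fleet C against (Heavy, Light): payoffs 87, 58, 54 → best response Moderate.
Fleet C against (Max, Rest): payoffs 69, 34, 29 → best response Moderate.
Fleet C against (Max, Light): payoffs 30, 64, 93 → best response Max.
Mutual best responses: (Heavy, Light, Moderate); (Max, Rest, Moderate); (Max, Light, Max).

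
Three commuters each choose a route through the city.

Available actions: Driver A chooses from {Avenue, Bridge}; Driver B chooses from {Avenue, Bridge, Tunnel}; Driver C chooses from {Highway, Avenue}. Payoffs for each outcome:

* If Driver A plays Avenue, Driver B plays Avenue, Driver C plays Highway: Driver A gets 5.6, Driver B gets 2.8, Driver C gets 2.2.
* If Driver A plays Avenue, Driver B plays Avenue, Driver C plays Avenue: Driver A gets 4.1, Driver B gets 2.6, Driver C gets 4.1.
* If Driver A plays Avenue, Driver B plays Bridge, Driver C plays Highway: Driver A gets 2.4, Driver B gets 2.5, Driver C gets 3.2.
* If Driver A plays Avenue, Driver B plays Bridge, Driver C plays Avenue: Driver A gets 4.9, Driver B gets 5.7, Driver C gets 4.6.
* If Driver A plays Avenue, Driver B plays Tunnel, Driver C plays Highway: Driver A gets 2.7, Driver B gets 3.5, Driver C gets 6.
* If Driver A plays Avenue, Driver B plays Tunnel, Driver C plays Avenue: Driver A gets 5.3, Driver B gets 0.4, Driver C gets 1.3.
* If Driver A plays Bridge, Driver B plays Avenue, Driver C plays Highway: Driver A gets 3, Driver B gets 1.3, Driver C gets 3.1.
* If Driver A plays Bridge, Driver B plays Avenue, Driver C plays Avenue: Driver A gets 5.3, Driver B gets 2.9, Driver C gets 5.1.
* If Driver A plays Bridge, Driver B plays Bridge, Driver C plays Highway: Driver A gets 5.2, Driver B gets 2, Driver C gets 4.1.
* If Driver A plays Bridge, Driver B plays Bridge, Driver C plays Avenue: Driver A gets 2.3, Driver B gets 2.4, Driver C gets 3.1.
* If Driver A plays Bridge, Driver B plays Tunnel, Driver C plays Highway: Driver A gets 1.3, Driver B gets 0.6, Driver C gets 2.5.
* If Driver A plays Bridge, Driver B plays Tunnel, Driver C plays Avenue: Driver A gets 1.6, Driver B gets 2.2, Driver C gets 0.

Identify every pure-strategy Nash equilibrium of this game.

The pure Nash equilibria are (Avenue, Bridge, Avenue); (Avenue, Tunnel, Highway); (Bridge, Avenue, Avenue); (Bridge, Bridge, Highway).

(Avenue, Avenue, Highway): Driver B can switch to Tunnel (2.8 → 3.5). Not NE.
(Avenue, Avenue, Avenue): Driver A can switch to Bridge (4.1 → 5.3). Not NE.
(Avenue, Bridge, Highway): Driver A can switch to Bridge (2.4 → 5.2). Not NE.
(Avenue, Bridge, Avenue): Driver A gets 4.9, best alternative 2.3; Driver B gets 5.7, best alternative 2.6; Driver C gets 4.6, best alternative 3.2. No profitable deviation — NE.
(Avenue, Tunnel, Highway): Driver A gets 2.7, best alternative 1.3; Driver B gets 3.5, best alternative 2.8; Driver C gets 6, best alternative 1.3. No profitable deviation — NE.
(Avenue, Tunnel, Avenue): Driver B can switch to Avenue (0.4 → 2.6). Not NE.
(Bridge, Avenue, Highway): Driver A can switch to Avenue (3 → 5.6). Not NE.
(Bridge, Avenue, Avenue): Driver A gets 5.3, best alternative 4.1; Driver B gets 2.9, best alternative 2.4; Driver C gets 5.1, best alternative 3.1. No profitable deviation — NE.
(Bridge, Bridge, Highway): Driver A gets 5.2, best alternative 2.4; Driver B gets 2, best alternative 1.3; Driver C gets 4.1, best alternative 3.1. No profitable deviation — NE.
(Bridge, Bridge, Avenue): Driver A can switch to Avenue (2.3 → 4.9). Not NE.
(Bridge, Tunnel, Highway): Driver A can switch to Avenue (1.3 → 2.7). Not NE.
(Bridge, Tunnel, Avenue): Driver A can switch to Avenue (1.6 → 5.3). Not NE.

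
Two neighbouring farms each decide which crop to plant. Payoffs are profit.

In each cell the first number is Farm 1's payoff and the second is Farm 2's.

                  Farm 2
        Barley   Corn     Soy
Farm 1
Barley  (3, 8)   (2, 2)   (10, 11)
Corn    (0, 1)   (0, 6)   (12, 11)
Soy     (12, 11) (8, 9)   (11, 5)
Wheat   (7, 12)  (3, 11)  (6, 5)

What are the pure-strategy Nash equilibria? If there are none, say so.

Pure-strategy Nash equilibria: (Corn, Soy), (Soy, Barley)

Check each profile: it is a Nash equilibrium iff no player can strictly gain by switching unilaterally.
(Barley, Barley): Farm 1 can switch to Soy (3 → 12). Not NE.
(Barley, Corn): Farm 1 can switch to Soy (2 → 8). Not NE.
(Barley, Soy): Farm 1 can switch to Corn (10 → 12). Not NE.
(Corn, Barley): Farm 1 can switch to Barley (0 → 3). Not NE.
(Corn, Corn): Farm 1 can switch to Barley (0 → 2). Not NE.
(Corn, Soy): Farm 1 gets 12, best alternative 11; Farm 2 gets 11, best alternative 6. No profitable deviation — NE.
(Soy, Barley): Farm 1 gets 12, best alternative 7; Farm 2 gets 11, best alternative 9. No profitable deviation — NE.
(Soy, Corn): Farm 2 can switch to Barley (9 → 11). Not NE.
(Soy, Soy): Farm 1 can switch to Corn (11 → 12). Not NE.
(Wheat, Barley): Farm 1 can switch to Soy (7 → 12). Not NE.
(Wheat, Corn): Farm 1 can switch to Soy (3 → 8). Not NE.
(Wheat, Soy): Farm 1 can switch to Barley (6 → 10). Not NE.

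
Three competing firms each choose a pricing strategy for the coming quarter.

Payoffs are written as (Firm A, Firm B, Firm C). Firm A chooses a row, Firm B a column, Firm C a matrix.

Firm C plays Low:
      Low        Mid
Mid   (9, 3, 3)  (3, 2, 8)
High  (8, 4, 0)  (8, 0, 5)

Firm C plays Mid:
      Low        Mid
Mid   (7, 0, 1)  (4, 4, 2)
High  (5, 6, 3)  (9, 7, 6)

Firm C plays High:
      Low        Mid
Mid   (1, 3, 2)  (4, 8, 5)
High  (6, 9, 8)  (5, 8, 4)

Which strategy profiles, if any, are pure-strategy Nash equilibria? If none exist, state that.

(Mid, Low, Low): Firm A gets 9, best alternative 8; Firm B gets 3, best alternative 2; Firm C gets 3, best alternative 2. No profitable deviation — NE.
(Mid, Low, Mid): Firm B can switch to Mid (0 → 4). Not NE.
(Mid, Low, High): Firm A can switch to High (1 → 6). Not NE.
(Mid, Mid, Low): Firm A can switch to High (3 → 8). Not NE.
(Mid, Mid, Mid): Firm A can switch to High (4 → 9). Not NE.
(Mid, Mid, High): Firm A can switch to High (4 → 5). Not NE.
(High, Low, Low): Firm A can switch to Mid (8 → 9). Not NE.
(High, Low, Mid): Firm A can switch to Mid (5 → 7). Not NE.
(High, Low, High): Firm A gets 6, best alternative 1; Firm B gets 9, best alternative 8; Firm C gets 8, best alternative 3. No profitable deviation — NE.
(High, Mid, Low): Firm B can switch to Low (0 → 4). Not NE.
(High, Mid, Mid): Firm A gets 9, best alternative 4; Firm B gets 7, best alternative 6; Firm C gets 6, best alternative 5. No profitable deviation — NE.
(High, Mid, High): Firm B can switch to Low (8 → 9). Not NE.

(Mid, Low, Low) and (High, Low, High) and (High, Mid, Mid)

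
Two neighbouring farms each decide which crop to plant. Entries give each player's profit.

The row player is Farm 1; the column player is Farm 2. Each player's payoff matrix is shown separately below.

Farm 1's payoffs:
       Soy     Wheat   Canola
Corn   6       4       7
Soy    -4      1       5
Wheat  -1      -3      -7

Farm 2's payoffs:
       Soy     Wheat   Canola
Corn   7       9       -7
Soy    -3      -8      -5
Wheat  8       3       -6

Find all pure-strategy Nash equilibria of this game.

Pure NE: (Corn, Wheat)

Check each profile: it is a Nash equilibrium iff no player can strictly gain by switching unilaterally.
(Corn, Soy): Farm 2 can switch to Wheat (7 → 9). Not NE.
(Corn, Wheat): Farm 1 gets 4, best alternative 1; Farm 2 gets 9, best alternative 7. No profitable deviation — NE.
(Corn, Canola): Farm 2 can switch to Soy (-7 → 7). Not NE.
(Soy, Soy): Farm 1 can switch to Corn (-4 → 6). Not NE.
(Soy, Wheat): Farm 1 can switch to Corn (1 → 4). Not NE.
(Soy, Canola): Farm 1 can switch to Corn (5 → 7). Not NE.
(Wheat, Soy): Farm 1 can switch to Corn (-1 → 6). Not NE.
(Wheat, Wheat): Farm 1 can switch to Corn (-3 → 4). Not NE.
(Wheat, Canola): Farm 1 can switch to Corn (-7 → 7). Not NE.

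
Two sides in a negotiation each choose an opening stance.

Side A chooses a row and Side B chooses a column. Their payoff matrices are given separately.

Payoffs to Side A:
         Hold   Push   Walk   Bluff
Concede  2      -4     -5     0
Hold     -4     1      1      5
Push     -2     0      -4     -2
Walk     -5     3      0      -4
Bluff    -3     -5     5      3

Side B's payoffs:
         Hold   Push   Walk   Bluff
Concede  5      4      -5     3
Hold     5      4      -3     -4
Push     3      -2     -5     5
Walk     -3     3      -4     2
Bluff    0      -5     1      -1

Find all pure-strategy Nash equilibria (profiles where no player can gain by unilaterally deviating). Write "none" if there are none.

The pure Nash equilibria are (Concede, Hold); (Walk, Push); (Bluff, Walk).

Side A against Hold: payoffs 2, -4, -2, -5, -3 → best response Concede.
Side A against Push: payoffs -4, 1, 0, 3, -5 → best response Walk.
Side A against Walk: payoffs -5, 1, -4, 0, 5 → best response Bluff.
Side A against Bluff: payoffs 0, 5, -2, -4, 3 → best response Hold.
Side B against Concede: payoffs 5, 4, -5, 3 → best response Hold.
Side B against Hold: payoffs 5, 4, -3, -4 → best response Hold.
Side B against Push: payoffs 3, -2, -5, 5 → best response Bluff.
Side B against Walk: payoffs -3, 3, -4, 2 → best response Push.
Side B against Bluff: payoffs 0, -5, 1, -1 → best response Walk.
Mutual best responses: (Concede, Hold); (Walk, Push); (Bluff, Walk).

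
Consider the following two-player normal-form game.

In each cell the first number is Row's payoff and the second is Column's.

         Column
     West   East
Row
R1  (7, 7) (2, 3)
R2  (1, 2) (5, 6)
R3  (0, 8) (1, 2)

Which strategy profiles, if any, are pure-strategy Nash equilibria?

Pure-strategy Nash equilibria: (R1, West) and (R2, East)

Check each profile: it is a Nash equilibrium iff no player can strictly gain by switching unilaterally.
(R1, West): Row gets 7, best alternative 1; Column gets 7, best alternative 3. No profitable deviation — NE.
(R1, East): Row can switch to R2 (2 → 5). Not NE.
(R2, West): Row can switch to R1 (1 → 7). Not NE.
(R2, East): Row gets 5, best alternative 2; Column gets 6, best alternative 2. No profitable deviation — NE.
(R3, West): Row can switch to R1 (0 → 7). Not NE.
(R3, East): Row can switch to R1 (1 → 2). Not NE.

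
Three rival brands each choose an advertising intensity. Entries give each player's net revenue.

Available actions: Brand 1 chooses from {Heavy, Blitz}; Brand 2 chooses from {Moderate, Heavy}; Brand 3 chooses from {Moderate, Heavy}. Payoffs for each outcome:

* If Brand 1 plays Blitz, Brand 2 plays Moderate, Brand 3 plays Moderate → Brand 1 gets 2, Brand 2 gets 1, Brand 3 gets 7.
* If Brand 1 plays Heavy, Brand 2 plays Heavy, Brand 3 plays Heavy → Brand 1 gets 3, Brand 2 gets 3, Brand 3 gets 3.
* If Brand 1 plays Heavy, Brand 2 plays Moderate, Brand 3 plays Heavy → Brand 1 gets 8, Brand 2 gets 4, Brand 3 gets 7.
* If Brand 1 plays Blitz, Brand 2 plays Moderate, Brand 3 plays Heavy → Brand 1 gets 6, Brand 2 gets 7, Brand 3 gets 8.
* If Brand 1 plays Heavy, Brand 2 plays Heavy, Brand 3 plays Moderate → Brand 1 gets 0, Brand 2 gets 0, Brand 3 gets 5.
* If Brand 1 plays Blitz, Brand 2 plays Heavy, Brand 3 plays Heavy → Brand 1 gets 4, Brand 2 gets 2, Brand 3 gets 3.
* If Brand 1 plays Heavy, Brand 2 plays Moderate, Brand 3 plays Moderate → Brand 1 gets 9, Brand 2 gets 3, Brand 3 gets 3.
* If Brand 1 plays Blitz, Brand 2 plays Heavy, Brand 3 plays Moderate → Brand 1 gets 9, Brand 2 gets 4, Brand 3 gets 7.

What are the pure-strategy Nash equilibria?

Brand 1 against (Moderate, Moderate): payoffs 9, 2 → best response Heavy.
Brand 1 against (Moderate, Heavy): payoffs 8, 6 → best response Heavy.
Brand 1 against (Heavy, Moderate): payoffs 0, 9 → best response Blitz.
Brand 1 against (Heavy, Heavy): payoffs 3, 4 → best response Blitz.
Brand 2 against (Heavy, Moderate): payoffs 3, 0 → best response Moderate.
Brand 2 against (Heavy, Heavy): payoffs 4, 3 → best response Moderate.
Brand 2 against (Blitz, Moderate): payoffs 1, 4 → best response Heavy.
Brand 2 against (Blitz, Heavy): payoffs 7, 2 → best response Moderate.
Brand 3 against (Heavy, Moderate): payoffs 3, 7 → best response Heavy.
Brand 3 against (Heavy, Heavy): payoffs 5, 3 → best response Moderate.
Brand 3 against (Blitz, Moderate): payoffs 7, 8 → best response Heavy.
Brand 3 against (Blitz, Heavy): payoffs 7, 3 → best response Moderate.
Mutual best responses: (Heavy, Moderate, Heavy); (Blitz, Heavy, Moderate).

(Heavy, Moderate, Heavy), (Blitz, Heavy, Moderate)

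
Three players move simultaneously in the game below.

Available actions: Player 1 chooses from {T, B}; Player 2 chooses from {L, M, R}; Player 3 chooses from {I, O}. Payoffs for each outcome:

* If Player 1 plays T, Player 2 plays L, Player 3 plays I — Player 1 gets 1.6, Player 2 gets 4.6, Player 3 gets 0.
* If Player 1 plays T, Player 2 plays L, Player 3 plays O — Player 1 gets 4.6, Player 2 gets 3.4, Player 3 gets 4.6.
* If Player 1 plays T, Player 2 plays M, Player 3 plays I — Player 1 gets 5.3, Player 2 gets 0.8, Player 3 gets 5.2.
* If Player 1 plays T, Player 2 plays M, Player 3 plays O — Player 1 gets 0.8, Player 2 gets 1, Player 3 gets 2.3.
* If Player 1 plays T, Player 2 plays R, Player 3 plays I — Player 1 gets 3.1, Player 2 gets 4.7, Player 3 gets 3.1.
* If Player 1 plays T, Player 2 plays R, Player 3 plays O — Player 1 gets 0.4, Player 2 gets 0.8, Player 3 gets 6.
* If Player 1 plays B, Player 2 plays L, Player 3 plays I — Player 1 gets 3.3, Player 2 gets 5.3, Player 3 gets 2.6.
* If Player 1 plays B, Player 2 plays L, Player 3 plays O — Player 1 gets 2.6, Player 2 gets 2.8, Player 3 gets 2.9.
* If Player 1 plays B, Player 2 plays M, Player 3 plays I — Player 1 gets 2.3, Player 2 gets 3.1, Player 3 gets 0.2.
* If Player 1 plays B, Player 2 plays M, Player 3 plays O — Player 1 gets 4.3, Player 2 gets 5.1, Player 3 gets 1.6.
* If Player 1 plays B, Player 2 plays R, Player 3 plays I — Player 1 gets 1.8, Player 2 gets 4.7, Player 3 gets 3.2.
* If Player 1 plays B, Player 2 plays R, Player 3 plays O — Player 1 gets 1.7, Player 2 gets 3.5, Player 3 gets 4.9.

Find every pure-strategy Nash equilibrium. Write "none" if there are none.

(T, L, I): Player 1 can switch to B (1.6 → 3.3). Not NE.
(T, L, O): Player 1 gets 4.6, best alternative 2.6; Player 2 gets 3.4, best alternative 1; Player 3 gets 4.6, best alternative 0. No profitable deviation — NE.
(T, M, I): Player 2 can switch to L (0.8 → 4.6). Not NE.
(T, M, O): Player 1 can switch to B (0.8 → 4.3). Not NE.
(T, R, I): Player 3 can switch to O (3.1 → 6). Not NE.
(T, R, O): Player 1 can switch to B (0.4 → 1.7). Not NE.
(B, L, I): Player 3 can switch to O (2.6 → 2.9). Not NE.
(B, M, O): Player 1 gets 4.3, best alternative 0.8; Player 2 gets 5.1, best alternative 3.5; Player 3 gets 1.6, best alternative 0.2. No profitable deviation — NE.
(The remaining 4 profiles each have a profitable deviation by the same check.)

Pure-strategy Nash equilibria: (T, L, O) and (B, M, O)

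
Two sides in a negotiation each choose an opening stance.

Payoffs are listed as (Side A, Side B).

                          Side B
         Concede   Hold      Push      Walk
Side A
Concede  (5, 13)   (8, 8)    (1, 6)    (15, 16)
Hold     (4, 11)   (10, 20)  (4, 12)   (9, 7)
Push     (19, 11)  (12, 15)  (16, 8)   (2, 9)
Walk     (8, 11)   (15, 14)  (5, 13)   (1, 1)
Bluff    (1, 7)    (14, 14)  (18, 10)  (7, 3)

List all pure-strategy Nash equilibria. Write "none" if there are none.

(Concede, Walk) and (Walk, Hold)

For each player, find the best response to each opponent profile; mutual best responses are the pure NE.
Side A against Concede: payoffs 5, 4, 19, 8, 1 → best response Push.
Side A against Hold: payoffs 8, 10, 12, 15, 14 → best response Walk.
Side A against Push: payoffs 1, 4, 16, 5, 18 → best response Bluff.
Side A against Walk: payoffs 15, 9, 2, 1, 7 → best response Concede.
Side B against Concede: payoffs 13, 8, 6, 16 → best response Walk.
Side B against Hold: payoffs 11, 20, 12, 7 → best response Hold.
Side B against Push: payoffs 11, 15, 8, 9 → best response Hold.
Side B against Walk: payoffs 11, 14, 13, 1 → best response Hold.
Side B against Bluff: payoffs 7, 14, 10, 3 → best response Hold.
Mutual best responses: (Concede, Walk); (Walk, Hold).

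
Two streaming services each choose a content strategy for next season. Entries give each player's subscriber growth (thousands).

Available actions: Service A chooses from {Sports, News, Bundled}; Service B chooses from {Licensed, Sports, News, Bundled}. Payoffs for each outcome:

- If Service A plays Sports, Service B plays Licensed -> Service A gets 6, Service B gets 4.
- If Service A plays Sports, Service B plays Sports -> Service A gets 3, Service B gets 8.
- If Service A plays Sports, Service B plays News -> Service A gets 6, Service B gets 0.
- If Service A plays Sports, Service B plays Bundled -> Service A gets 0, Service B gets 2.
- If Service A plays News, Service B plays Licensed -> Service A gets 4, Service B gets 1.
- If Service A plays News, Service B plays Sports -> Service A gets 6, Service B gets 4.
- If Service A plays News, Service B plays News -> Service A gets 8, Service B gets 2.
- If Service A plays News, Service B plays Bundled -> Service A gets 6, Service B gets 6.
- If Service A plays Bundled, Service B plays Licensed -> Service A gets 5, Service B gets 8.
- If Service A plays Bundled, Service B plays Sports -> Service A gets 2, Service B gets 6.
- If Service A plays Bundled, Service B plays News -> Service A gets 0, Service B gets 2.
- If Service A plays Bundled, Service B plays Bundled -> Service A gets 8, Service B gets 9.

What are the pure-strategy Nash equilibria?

The unique pure-strategy Nash equilibrium is (Bundled, Bundled).

Check each profile: it is a Nash equilibrium iff no player can strictly gain by switching unilaterally.
(Sports, Licensed): Service B can switch to Sports (4 → 8). Not NE.
(Sports, Sports): Service A can switch to News (3 → 6). Not NE.
(Sports, News): Service A can switch to News (6 → 8). Not NE.
(Sports, Bundled): Service A can switch to News (0 → 6). Not NE.
(News, Licensed): Service A can switch to Sports (4 → 6). Not NE.
(News, Sports): Service B can switch to Bundled (4 → 6). Not NE.
(News, News): Service B can switch to Sports (2 → 4). Not NE.
(News, Bundled): Service A can switch to Bundled (6 → 8). Not NE.
(Bundled, Licensed): Service A can switch to Sports (5 → 6). Not NE.
(Bundled, Sports): Service A can switch to Sports (2 → 3). Not NE.
(Bundled, Bundled): Service A gets 8, best alternative 6; Service B gets 9, best alternative 8. No profitable deviation — NE.
(The remaining 1 profile has a profitable deviation by the same check.)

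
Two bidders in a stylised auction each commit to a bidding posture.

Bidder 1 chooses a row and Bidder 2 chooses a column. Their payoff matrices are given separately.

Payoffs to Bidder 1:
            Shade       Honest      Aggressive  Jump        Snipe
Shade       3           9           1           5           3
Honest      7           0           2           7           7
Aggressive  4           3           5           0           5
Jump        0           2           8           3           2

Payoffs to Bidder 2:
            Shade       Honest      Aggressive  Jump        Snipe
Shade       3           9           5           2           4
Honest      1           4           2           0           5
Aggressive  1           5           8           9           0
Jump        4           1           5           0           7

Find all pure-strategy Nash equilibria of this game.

The pure Nash equilibria are (Shade, Honest), (Honest, Snipe).

(Shade, Shade): Bidder 1 can switch to Honest (3 → 7). Not NE.
(Shade, Honest): Bidder 1 gets 9, best alternative 3; Bidder 2 gets 9, best alternative 5. No profitable deviation — NE.
(Shade, Aggressive): Bidder 1 can switch to Honest (1 → 2). Not NE.
(Shade, Jump): Bidder 1 can switch to Honest (5 → 7). Not NE.
(Shade, Snipe): Bidder 1 can switch to Honest (3 → 7). Not NE.
(Honest, Shade): Bidder 2 can switch to Honest (1 → 4). Not NE.
(Honest, Honest): Bidder 1 can switch to Shade (0 → 9). Not NE.
(Honest, Aggressive): Bidder 1 can switch to Aggressive (2 → 5). Not NE.
(Honest, Jump): Bidder 2 can switch to Shade (0 → 1). Not NE.
(Honest, Snipe): Bidder 1 gets 7, best alternative 5; Bidder 2 gets 5, best alternative 4. No profitable deviation — NE.
(Aggressive, Shade): Bidder 1 can switch to Honest (4 → 7). Not NE.
(Aggressive, Honest): Bidder 1 can switch to Shade (3 → 9). Not NE.
(Aggressive, Aggressive): Bidder 1 can switch to Jump (5 → 8). Not NE.
(Aggressive, Jump): Bidder 1 can switch to Shade (0 → 5). Not NE.
(The remaining 6 profiles each have a profitable deviation by the same check.)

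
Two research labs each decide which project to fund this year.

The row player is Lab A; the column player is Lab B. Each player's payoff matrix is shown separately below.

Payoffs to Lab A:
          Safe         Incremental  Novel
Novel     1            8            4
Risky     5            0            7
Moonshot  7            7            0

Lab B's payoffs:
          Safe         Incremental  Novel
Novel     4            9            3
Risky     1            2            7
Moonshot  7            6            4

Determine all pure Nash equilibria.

Lab A against Safe: payoffs 1, 5, 7 → best response Moonshot.
Lab A against Incremental: payoffs 8, 0, 7 → best response Novel.
Lab A against Novel: payoffs 4, 7, 0 → best response Risky.
Lab B against Novel: payoffs 4, 9, 3 → best response Incremental.
Lab B against Risky: payoffs 1, 2, 7 → best response Novel.
Lab B against Moonshot: payoffs 7, 6, 4 → best response Safe.
Mutual best responses: (Novel, Incremental); (Risky, Novel); (Moonshot, Safe).

(Novel, Incremental), (Risky, Novel), (Moonshot, Safe)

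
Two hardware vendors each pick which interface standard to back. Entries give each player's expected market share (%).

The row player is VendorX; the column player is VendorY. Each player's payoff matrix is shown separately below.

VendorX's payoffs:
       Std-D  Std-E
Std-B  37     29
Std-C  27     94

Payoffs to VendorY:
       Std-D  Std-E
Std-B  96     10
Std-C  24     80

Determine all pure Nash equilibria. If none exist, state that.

Pure-strategy Nash equilibria: (Std-B, Std-D); (Std-C, Std-E)

(Std-B, Std-D): VendorX gets 37, best alternative 27; VendorY gets 96, best alternative 10. No profitable deviation — NE.
(Std-B, Std-E): VendorX can switch to Std-C (29 → 94). Not NE.
(Std-C, Std-D): VendorX can switch to Std-B (27 → 37). Not NE.
(Std-C, Std-E): VendorX gets 94, best alternative 29; VendorY gets 80, best alternative 24. No profitable deviation — NE.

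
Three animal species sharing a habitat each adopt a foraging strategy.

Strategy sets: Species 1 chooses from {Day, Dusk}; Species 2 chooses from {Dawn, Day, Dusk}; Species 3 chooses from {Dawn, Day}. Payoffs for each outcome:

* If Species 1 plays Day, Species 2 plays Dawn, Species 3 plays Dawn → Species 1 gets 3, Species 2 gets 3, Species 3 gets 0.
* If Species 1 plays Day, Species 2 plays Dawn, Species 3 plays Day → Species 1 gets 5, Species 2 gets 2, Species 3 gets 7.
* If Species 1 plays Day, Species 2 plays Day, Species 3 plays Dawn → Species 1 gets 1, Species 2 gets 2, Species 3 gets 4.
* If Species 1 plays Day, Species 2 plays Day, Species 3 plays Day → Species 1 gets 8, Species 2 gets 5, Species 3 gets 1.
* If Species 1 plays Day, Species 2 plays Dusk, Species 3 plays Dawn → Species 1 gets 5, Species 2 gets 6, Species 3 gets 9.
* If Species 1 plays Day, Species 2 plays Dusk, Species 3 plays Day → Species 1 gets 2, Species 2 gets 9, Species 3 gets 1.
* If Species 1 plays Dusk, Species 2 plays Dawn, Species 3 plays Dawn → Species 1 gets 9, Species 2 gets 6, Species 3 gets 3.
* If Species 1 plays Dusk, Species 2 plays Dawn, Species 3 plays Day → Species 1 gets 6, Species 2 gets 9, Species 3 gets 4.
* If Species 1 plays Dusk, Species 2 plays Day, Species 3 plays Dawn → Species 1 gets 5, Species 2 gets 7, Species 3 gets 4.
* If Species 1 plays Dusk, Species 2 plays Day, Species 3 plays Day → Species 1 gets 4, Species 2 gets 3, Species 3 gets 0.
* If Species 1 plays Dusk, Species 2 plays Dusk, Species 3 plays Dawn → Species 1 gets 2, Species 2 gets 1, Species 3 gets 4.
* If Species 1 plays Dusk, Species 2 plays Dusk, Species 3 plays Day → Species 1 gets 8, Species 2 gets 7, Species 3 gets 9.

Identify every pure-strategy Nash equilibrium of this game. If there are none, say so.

The pure Nash equilibria are (Day, Dusk, Dawn) and (Dusk, Dawn, Day) and (Dusk, Day, Dawn).

Species 1 against (Dawn, Dawn): payoffs 3, 9 → best response Dusk.
Species 1 against (Dawn, Day): payoffs 5, 6 → best response Dusk.
Species 1 against (Day, Dawn): payoffs 1, 5 → best response Dusk.
Species 1 against (Day, Day): payoffs 8, 4 → best response Day.
Species 1 against (Dusk, Dawn): payoffs 5, 2 → best response Day.
Species 1 against (Dusk, Day): payoffs 2, 8 → best response Dusk.
Species 2 against (Day, Dawn): payoffs 3, 2, 6 → best response Dusk.
Species 2 against (Day, Day): payoffs 2, 5, 9 → best response Dusk.
Species 2 against (Dusk, Dawn): payoffs 6, 7, 1 → best response Day.
Species 2 against (Dusk, Day): payoffs 9, 3, 7 → best response Dawn.
Species 3 against (Day, Dawn): payoffs 0, 7 → best response Day.
Species 3 against (Day, Day): payoffs 4, 1 → best response Dawn.
Species 3 against (Day, Dusk): payoffs 9, 1 → best response Dawn.
Species 3 against (Dusk, Dawn): payoffs 3, 4 → best response Day.
Species 3 against (Dusk, Day): payoffs 4, 0 → best response Dawn.
Species 3 against (Dusk, Dusk): payoffs 4, 9 → best response Day.
Mutual best responses: (Day, Dusk, Dawn); (Dusk, Dawn, Day); (Dusk, Day, Dawn).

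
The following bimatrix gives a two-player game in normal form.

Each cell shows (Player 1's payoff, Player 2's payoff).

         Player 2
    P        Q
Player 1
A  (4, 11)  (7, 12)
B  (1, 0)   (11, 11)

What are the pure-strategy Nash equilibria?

(A, P): Player 2 can switch to Q (11 → 12). Not NE.
(A, Q): Player 1 can switch to B (7 → 11). Not NE.
(B, P): Player 1 can switch to A (1 → 4). Not NE.
(B, Q): Player 1 gets 11, best alternative 7; Player 2 gets 11, best alternative 0. No profitable deviation — NE.

Pure NE: (B, Q)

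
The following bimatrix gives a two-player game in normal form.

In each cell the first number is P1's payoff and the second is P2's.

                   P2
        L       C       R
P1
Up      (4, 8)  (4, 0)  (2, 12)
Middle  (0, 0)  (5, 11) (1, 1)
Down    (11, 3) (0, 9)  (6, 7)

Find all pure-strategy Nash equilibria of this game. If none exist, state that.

(Up, L): P1 can switch to Down (4 → 11). Not NE.
(Up, C): P1 can switch to Middle (4 → 5). Not NE.
(Up, R): P1 can switch to Down (2 → 6). Not NE.
(Middle, L): P1 can switch to Up (0 → 4). Not NE.
(Middle, C): P1 gets 5, best alternative 4; P2 gets 11, best alternative 1. No profitable deviation — NE.
(Middle, R): P1 can switch to Up (1 → 2). Not NE.
(Down, L): P2 can switch to C (3 → 9). Not NE.
(Down, C): P1 can switch to Up (0 → 4). Not NE.
(Down, R): P2 can switch to C (7 → 9). Not NE.

Pure NE: (Middle, C)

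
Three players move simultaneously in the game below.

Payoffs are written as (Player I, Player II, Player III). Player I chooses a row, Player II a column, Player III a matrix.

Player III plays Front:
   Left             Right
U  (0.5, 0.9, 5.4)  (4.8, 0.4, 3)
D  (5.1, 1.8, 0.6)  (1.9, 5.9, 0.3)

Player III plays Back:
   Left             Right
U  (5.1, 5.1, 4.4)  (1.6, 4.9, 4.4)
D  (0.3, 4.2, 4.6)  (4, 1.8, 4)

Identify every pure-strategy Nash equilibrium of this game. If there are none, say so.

For each player, find the best response to each opponent profile; mutual best responses are the pure NE.
Player I against (Left, Front): payoffs 0.5, 5.1 → best response D.
Player I against (Left, Back): payoffs 5.1, 0.3 → best response U.
Player I against (Right, Front): payoffs 4.8, 1.9 → best response U.
Player I against (Right, Back): payoffs 1.6, 4 → best response D.
Player II against (U, Front): payoffs 0.9, 0.4 → best response Left.
Player II against (U, Back): payoffs 5.1, 4.9 → best response Left.
Player II against (D, Front): payoffs 1.8, 5.9 → best response Right.
Player II against (D, Back): payoffs 4.2, 1.8 → best response Left.
Player III against (U, Left): payoffs 5.4, 4.4 → best response Front.
Player III against (U, Right): payoffs 3, 4.4 → best response Back.
Player III against (D, Left): payoffs 0.6, 4.6 → best response Back.
Player III against (D, Right): payoffs 0.3, 4 → best response Back.
No profile is a mutual best response for all players.

No pure-strategy Nash equilibrium.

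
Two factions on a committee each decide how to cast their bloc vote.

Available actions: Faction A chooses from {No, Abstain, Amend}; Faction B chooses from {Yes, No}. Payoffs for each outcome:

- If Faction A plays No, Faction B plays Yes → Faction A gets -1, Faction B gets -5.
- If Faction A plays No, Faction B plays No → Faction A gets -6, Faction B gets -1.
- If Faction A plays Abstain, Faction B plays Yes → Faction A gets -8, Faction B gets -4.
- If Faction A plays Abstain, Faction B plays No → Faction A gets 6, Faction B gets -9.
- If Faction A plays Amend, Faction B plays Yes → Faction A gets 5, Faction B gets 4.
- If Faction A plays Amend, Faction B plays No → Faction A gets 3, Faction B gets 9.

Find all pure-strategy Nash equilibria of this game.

This game has no pure Nash equilibrium.

Check each profile: it is a Nash equilibrium iff no player can strictly gain by switching unilaterally.
(No, Yes): Faction A can switch to Amend (-1 → 5). Not NE.
(No, No): Faction A can switch to Abstain (-6 → 6). Not NE.
(Abstain, Yes): Faction A can switch to No (-8 → -1). Not NE.
(Abstain, No): Faction B can switch to Yes (-9 → -4). Not NE.
(Amend, Yes): Faction B can switch to No (4 → 9). Not NE.
(Amend, No): Faction A can switch to Abstain (3 → 6). Not NE.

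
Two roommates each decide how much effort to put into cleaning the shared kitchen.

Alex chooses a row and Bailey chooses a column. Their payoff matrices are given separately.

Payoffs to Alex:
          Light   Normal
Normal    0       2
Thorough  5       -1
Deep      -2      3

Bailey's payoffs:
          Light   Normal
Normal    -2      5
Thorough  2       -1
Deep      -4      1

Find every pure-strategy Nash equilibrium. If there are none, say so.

The pure Nash equilibria are (Thorough, Light); (Deep, Normal).

(Normal, Light): Alex can switch to Thorough (0 → 5). Not NE.
(Normal, Normal): Alex can switch to Deep (2 → 3). Not NE.
(Thorough, Light): Alex gets 5, best alternative 0; Bailey gets 2, best alternative -1. No profitable deviation — NE.
(Thorough, Normal): Alex can switch to Normal (-1 → 2). Not NE.
(Deep, Light): Alex can switch to Normal (-2 → 0). Not NE.
(Deep, Normal): Alex gets 3, best alternative 2; Bailey gets 1, best alternative -4. No profitable deviation — NE.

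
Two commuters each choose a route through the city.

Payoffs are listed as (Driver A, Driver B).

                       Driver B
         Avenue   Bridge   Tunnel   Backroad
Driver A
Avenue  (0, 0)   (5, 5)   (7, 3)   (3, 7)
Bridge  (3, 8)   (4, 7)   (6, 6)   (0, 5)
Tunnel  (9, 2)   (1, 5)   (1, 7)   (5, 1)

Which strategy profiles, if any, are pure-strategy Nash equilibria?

(Avenue, Avenue): Driver A can switch to Bridge (0 → 3). Not NE.
(Avenue, Bridge): Driver B can switch to Backroad (5 → 7). Not NE.
(Avenue, Tunnel): Driver B can switch to Bridge (3 → 5). Not NE.
(Avenue, Backroad): Driver A can switch to Tunnel (3 → 5). Not NE.
(Bridge, Avenue): Driver A can switch to Tunnel (3 → 9). Not NE.
(Bridge, Bridge): Driver A can switch to Avenue (4 → 5). Not NE.
(The remaining 6 profiles each have a profitable deviation by the same check.)

This game has no pure Nash equilibrium.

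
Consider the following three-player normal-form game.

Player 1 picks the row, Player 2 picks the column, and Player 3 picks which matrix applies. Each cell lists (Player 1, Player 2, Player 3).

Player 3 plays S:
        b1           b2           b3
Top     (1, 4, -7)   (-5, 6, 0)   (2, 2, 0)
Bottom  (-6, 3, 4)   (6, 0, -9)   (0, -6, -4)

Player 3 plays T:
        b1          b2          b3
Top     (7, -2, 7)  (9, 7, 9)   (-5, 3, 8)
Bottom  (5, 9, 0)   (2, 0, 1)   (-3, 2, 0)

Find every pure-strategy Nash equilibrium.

Mark each player's best response to every combination of opponents' strategies; a profile where every player is best-responding is a pure Nash equilibrium.
Player 1 against (b1, S): payoffs 1, -6 → best response Top.
Player 1 against (b1, T): payoffs 7, 5 → best response Top.
Player 1 against (b2, S): payoffs -5, 6 → best response Bottom.
Player 1 against (b2, T): payoffs 9, 2 → best response Top.
Player 1 against (b3, S): payoffs 2, 0 → best response Top.
Player 1 against (b3, T): payoffs -5, -3 → best response Bottom.
Player 2 against (Top, S): payoffs 4, 6, 2 → best response b2.
Player 2 against (Top, T): payoffs -2, 7, 3 → best response b2.
Player 2 against (Bottom, S): payoffs 3, 0, -6 → best response b1.
Player 2 against (Bottom, T): payoffs 9, 0, 2 → best response b1.
Player 3 against (Top, b1): payoffs -7, 7 → best response T.
Player 3 against (Top, b2): payoffs 0, 9 → best response T.
Player 3 against (Top, b3): payoffs 0, 8 → best response T.
Player 3 against (Bottom, b1): payoffs 4, 0 → best response S.
Player 3 against (Bottom, b2): payoffs -9, 1 → best response T.
Player 3 against (Bottom, b3): payoffs -4, 0 → best response T.
Mutual best responses: (Top, b2, T).

(Top, b2, T)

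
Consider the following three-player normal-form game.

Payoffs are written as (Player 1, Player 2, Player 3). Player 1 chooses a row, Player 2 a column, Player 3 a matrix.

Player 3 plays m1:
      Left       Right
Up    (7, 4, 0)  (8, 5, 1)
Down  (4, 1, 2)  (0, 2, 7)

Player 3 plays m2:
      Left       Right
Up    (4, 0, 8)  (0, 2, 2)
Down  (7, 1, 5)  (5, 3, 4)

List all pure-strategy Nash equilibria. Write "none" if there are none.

There is no pure-strategy Nash equilibrium.

(Up, Left, m1): Player 2 can switch to Right (4 → 5). Not NE.
(Up, Left, m2): Player 1 can switch to Down (4 → 7). Not NE.
(Up, Right, m1): Player 3 can switch to m2 (1 → 2). Not NE.
(Up, Right, m2): Player 1 can switch to Down (0 → 5). Not NE.
(Down, Left, m1): Player 1 can switch to Up (4 → 7). Not NE.
(Down, Left, m2): Player 2 can switch to Right (1 → 3). Not NE.
(Down, Right, m1): Player 1 can switch to Up (0 → 8). Not NE.
(Down, Right, m2): Player 3 can switch to m1 (4 → 7). Not NE.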